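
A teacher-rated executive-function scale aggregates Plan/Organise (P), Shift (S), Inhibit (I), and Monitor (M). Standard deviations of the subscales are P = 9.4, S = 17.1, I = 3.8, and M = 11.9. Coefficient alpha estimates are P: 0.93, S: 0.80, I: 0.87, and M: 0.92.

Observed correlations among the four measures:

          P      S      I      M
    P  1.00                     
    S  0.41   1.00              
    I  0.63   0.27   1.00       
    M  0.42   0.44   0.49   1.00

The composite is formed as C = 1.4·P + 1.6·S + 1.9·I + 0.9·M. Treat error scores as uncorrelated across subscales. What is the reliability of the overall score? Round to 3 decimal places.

0.914

Var(C) = 1.4²·9.4² + 1.6²·17.1² + 1.9²·3.8² + 0.9²·11.9² + 2·[2.24·9.4·17.1·0.41 + 2.66·9.4·3.8·0.63 + 1.26·9.4·11.9·0.42 + 3.04·17.1·3.8·0.27 + 1.44·17.1·11.9·0.44 + 1.71·3.8·11.9·0.49] = 1088.59 + 973.672 = 2062.26.
With uncorrelated errors the cross-covariances are all true-score covariance, so they carry over unchanged; only the diagonal terms shrink to ρᵢσᵢ².
True-score variance = [1.4²·9.4²·0.93 + 1.6²·17.1²·0.80 + 1.9²·3.8²·0.87 + 0.9²·11.9²·0.92] + 973.672 = 910.798 + 973.672 = 1884.47.
Reliability = 1884.47 / 2062.26 = 0.914.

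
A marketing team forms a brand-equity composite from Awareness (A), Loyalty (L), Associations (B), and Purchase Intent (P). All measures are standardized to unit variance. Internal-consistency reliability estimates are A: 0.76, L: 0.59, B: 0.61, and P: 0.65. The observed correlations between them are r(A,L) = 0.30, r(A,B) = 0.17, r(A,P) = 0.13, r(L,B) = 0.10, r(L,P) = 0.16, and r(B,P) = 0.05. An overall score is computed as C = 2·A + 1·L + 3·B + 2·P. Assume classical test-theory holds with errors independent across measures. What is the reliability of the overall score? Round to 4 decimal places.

Var(C) = 2² + 1 + 3² + 2² + 2·[2·0.30 + 6·0.17 + 4·0.13 + 3·0.10 + 2·0.16 + 6·0.05] = 18 + 6.12 = 24.12.
With uncorrelated errors the cross-covariances are all true-score covariance, so they carry over unchanged; only the diagonal terms shrink to ρᵢσᵢ².
True-score variance = [2²·0.76 + 0.59 + 3²·0.61 + 2²·0.65] + 6.12 = 11.72 + 6.12 = 17.84.
Reliability = 17.84 / 24.12 = 0.7396.

0.7396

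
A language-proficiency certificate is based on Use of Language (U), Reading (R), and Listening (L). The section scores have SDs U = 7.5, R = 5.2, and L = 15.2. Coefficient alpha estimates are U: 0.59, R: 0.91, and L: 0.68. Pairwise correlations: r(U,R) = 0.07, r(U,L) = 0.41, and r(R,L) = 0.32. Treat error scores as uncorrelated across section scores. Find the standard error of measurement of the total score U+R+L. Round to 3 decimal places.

9.971

Var(total) = 314.33 + 149.526 = 463.856.
True-score variance = 214.901 + 149.526 = 364.427, so reliability = 0.7856.
Error variance = 463.856 − 364.427 = 99.4289; SEM = √99.4289 = 9.971.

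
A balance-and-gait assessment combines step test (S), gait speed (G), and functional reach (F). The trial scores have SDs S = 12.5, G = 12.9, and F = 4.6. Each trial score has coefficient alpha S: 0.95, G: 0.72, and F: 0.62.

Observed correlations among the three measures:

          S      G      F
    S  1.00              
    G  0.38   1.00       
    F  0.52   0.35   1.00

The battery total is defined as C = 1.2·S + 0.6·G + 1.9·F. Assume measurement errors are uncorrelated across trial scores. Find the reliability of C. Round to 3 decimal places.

0.910

Var(C) = 1.2²·12.5² + 0.6²·12.9² + 1.9²·4.6² + 2·[0.72·12.5·12.9·0.38 + 2.28·12.5·4.6·0.52 + 1.14·12.9·4.6·0.35] = 361.295 + 271.933 = 633.229.
Because errors are independent across components, Cov(Tᵢ,Tⱼ) = Cov(Xᵢ,Xⱼ); the off-diagonal part of the true-score variance is the same as above.
True-score variance = [1.2²·12.5²·0.95 + 0.6²·12.9²·0.72 + 1.9²·4.6²·0.62] + 271.933 = 304.244 + 271.933 = 576.177.
Reliability = 576.177 / 633.229 = 0.910.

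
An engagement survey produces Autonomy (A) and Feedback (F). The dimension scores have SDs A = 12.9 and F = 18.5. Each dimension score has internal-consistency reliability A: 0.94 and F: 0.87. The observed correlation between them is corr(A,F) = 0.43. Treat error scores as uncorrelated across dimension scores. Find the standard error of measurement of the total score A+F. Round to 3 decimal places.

Var(total) = 508.66 + 205.239 = 713.899.
True-score variance = 454.183 + 205.239 = 659.422, so reliability = 0.9237.
Error variance = 713.899 − 659.422 = 54.4771; SEM = √54.4771 = 7.381.

7.381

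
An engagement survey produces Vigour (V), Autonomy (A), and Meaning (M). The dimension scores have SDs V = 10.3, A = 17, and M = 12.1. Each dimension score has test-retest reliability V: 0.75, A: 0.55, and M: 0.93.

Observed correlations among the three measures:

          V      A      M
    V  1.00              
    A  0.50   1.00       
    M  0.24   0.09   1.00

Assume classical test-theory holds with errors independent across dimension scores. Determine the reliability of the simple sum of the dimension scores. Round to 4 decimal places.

0.7949

Var(V+A+M) = 10.3² + 17² + 12.1² + 2·[10.3·17·0.50 + 10.3·12.1·0.24 + 17·12.1·0.09] = 541.5 + 271.948 = 813.448.
With uncorrelated errors the cross-covariances are all true-score covariance, so they carry over unchanged; only the diagonal terms shrink to ρᵢσᵢ².
True-score variance = [10.3²·0.75 + 17²·0.55 + 12.1²·0.93] + 271.948 = 374.679 + 271.948 = 646.627.
Reliability = 646.627 / 813.448 = 0.7949.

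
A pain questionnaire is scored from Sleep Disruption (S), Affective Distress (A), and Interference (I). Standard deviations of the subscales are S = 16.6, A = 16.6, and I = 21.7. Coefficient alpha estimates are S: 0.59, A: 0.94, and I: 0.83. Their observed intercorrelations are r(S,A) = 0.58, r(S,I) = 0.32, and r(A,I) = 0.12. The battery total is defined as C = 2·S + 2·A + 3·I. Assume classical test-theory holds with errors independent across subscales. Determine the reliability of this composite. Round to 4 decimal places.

0.8713

Var(C) = 2²·16.6² + 2²·16.6² + 3²·21.7² + 2·[4·16.6·16.6·0.58 + 6·16.6·21.7·0.32 + 6·16.6·21.7·0.12] = 6442.49 + 3180.56 = 9623.05.
Because errors are independent across components, Cov(Tᵢ,Tⱼ) = Cov(Xᵢ,Xⱼ); the off-diagonal part of the true-score variance is the same as above.
True-score variance = [2²·16.6²·0.59 + 2²·16.6²·0.94 + 3²·21.7²·0.83] + 3180.56 = 5203.98 + 3180.56 = 8384.54.
Reliability = 8384.54 / 9623.05 = 0.8713.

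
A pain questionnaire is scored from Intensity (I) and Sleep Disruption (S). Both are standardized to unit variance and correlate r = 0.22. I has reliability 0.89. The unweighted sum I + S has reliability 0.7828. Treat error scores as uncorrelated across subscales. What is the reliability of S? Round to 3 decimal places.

0.580

Var(I+S) = 2 + 2·0.22 = 2.440.
True-score variance = ρ_I + ρ_S + 2·0.22, so 0.7828 = (0.89 + ρ_S + 0.44) / 2.440.
ρ_S = 0.7828·2.440 − 0.89 − 0.44 = 0.580.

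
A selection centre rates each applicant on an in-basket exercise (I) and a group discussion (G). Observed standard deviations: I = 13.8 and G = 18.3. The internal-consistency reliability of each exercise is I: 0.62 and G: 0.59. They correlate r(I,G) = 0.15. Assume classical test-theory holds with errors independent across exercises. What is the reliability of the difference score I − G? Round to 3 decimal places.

0.534

Var(I−G) = 13.8² + 18.3² − 2·13.8·18.3·0.15 = 525.33 − 75.762 = 449.568.
With uncorrelated errors the cross-covariances are all true-score covariance, so they carry over unchanged; only the diagonal terms shrink to ρᵢσᵢ².
True-score variance = [13.8²·0.62 + 18.3²·0.59] − 75.762 = 315.658 − 75.762 = 239.896.
Reliability = 239.896 / 449.568 = 0.534.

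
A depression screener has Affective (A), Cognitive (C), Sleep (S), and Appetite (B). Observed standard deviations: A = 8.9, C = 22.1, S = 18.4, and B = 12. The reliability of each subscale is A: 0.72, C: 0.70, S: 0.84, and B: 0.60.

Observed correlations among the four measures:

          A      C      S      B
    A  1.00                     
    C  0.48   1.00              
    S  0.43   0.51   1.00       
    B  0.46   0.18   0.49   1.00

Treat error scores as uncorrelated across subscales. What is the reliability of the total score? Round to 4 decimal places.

Var(A+C+S+B) = 8.9² + 22.1² + 18.4² + 12² + 2·[8.9·22.1·0.48 + 8.9·18.4·0.43 + 8.9·12·0.46 + 22.1·18.4·0.51 + 22.1·12·0.18 + 18.4·12·0.49] = 1050.18 + 1154.54 = 2204.72.
With uncorrelated errors the cross-covariances are all true-score covariance, so they carry over unchanged; only the diagonal terms shrink to ρᵢσᵢ².
True-score variance = [8.9²·0.72 + 22.1²·0.70 + 18.4²·0.84 + 12²·0.60] + 1154.54 = 769.709 + 1154.54 = 1924.25.
Reliability = 1924.25 / 2204.72 = 0.8728.

0.8728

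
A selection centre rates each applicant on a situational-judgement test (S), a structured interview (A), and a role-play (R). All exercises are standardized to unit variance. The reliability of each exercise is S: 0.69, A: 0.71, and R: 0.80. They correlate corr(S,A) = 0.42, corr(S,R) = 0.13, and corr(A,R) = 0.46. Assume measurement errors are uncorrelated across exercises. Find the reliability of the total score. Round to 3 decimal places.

Var(S+A+R) = 3 + 2·[0.42 + 0.13 + 0.46] = 3 + 2.02 = 5.02.
With uncorrelated errors the cross-covariances are all true-score covariance, so they carry over unchanged; only the diagonal terms shrink to ρᵢσᵢ².
True-score variance = [0.69 + 0.71 + 0.80] + 2.02 = 2.2 + 2.02 = 4.22.
Reliability = 4.22 / 5.02 = 0.841.

0.841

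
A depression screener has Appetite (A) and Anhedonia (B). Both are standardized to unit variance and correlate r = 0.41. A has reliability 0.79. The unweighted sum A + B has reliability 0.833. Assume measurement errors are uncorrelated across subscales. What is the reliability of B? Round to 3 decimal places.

Var(A+B) = 2 + 2·0.41 = 2.820.
True-score variance = ρ_A + ρ_B + 2·0.41, so 0.833 = (0.79 + ρ_B + 0.82) / 2.820.
ρ_B = 0.833·2.820 − 0.79 − 0.82 = 0.739.

0.739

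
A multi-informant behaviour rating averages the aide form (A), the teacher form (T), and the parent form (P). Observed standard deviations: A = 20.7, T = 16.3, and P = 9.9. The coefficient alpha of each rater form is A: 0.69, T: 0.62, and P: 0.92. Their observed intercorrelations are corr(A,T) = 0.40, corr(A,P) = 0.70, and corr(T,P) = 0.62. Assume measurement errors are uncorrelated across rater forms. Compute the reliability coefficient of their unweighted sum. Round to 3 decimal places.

Var(A+T+P) = 20.7² + 16.3² + 9.9² + 2·[20.7·16.3·0.40 + 20.7·9.9·0.70 + 16.3·9.9·0.62] = 792.19 + 756.929 = 1549.12.
Under uncorrelated errors the observed covariances equal the true-score covariances, so only the own-variance terms attenuate.
True-score variance = [20.7²·0.69 + 16.3²·0.62 + 9.9²·0.92] + 756.929 = 550.555 + 756.929 = 1307.48.
Reliability = 1307.48 / 1549.12 = 0.844.

0.844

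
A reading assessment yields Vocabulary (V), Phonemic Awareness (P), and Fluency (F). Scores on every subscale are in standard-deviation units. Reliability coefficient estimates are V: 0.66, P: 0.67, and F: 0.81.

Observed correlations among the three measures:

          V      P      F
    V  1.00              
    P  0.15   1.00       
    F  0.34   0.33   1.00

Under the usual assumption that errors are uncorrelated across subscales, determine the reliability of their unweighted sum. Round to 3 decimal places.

0.815

Var(V+P+F) = 3 + 2·[0.15 + 0.34 + 0.33] = 3 + 1.64 = 4.64.
Under uncorrelated errors the observed covariances equal the true-score covariances, so only the own-variance terms attenuate.
True-score variance = [0.66 + 0.67 + 0.81] + 1.64 = 2.14 + 1.64 = 3.78.
Reliability = 3.78 / 4.64 = 0.815.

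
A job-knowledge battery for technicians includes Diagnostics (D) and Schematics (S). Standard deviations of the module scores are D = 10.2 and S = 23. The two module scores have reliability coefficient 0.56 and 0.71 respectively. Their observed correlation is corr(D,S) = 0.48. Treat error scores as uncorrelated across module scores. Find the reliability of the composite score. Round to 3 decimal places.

0.768

Var(D+S) = 10.2² + 23² + 2·[10.2·23·0.48] = 633.04 + 225.216 = 858.256.
Under uncorrelated errors the observed covariances equal the true-score covariances, so only the own-variance terms attenuate.
True-score variance = [10.2²·0.56 + 23²·0.71] + 225.216 = 433.852 + 225.216 = 659.068.
Reliability = 659.068 / 858.256 = 0.768.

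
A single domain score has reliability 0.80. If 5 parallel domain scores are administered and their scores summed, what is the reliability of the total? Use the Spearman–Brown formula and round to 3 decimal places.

0.952

ρ_k = kρ / (1 + (k−1)ρ) = 5·0.80 / (1 + 4·0.80) = 4.000 / 4.200 = 0.952.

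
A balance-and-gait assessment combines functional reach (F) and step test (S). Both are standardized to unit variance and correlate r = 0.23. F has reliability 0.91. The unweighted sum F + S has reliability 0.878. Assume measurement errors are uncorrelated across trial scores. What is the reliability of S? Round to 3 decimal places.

0.790

Var(F+S) = 2 + 2·0.23 = 2.460.
True-score variance = ρ_F + ρ_S + 2·0.23, so 0.878 = (0.91 + ρ_S + 0.46) / 2.460.
ρ_S = 0.878·2.460 − 0.91 − 0.46 = 0.790.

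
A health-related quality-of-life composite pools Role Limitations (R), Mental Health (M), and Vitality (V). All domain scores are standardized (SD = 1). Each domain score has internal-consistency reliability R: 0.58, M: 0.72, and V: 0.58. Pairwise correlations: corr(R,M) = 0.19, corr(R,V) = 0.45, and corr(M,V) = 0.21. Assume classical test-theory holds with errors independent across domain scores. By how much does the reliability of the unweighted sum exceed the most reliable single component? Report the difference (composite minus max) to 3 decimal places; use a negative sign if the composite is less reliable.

Var(sum) = 3 + 1.7 = 4.7; true-score variance = 1.88 + 1.7 = 3.58; composite reliability = 0.7617.
Max component reliability = 0.7200.
Difference = 0.7617 − 0.7200 = 0.042.

0.042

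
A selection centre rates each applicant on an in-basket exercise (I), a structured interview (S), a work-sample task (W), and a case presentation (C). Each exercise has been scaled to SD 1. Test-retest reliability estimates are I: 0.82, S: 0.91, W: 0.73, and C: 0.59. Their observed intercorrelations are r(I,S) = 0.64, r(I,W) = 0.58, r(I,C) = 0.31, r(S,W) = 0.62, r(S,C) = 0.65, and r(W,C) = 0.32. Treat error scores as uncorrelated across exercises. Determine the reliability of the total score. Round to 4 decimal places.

0.9072

Var(I+S+W+C) = 4 + 2·[0.64 + 0.58 + 0.31 + 0.62 + 0.65 + 0.32] = 4 + 6.24 = 10.24.
Under uncorrelated errors the observed covariances equal the true-score covariances, so only the own-variance terms attenuate.
True-score variance = [0.82 + 0.91 + 0.73 + 0.59] + 6.24 = 3.05 + 6.24 = 9.29.
Reliability = 9.29 / 10.24 = 0.9072.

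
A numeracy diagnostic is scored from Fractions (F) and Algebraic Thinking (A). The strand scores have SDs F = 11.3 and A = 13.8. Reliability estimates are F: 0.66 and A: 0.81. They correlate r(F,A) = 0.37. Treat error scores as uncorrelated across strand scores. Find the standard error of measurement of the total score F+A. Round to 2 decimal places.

8.92

Var(total) = 318.13 + 115.396 = 433.526.
True-score variance = 238.532 + 115.396 = 353.927, so reliability = 0.8164.
Error variance = 433.526 − 353.927 = 79.5982; SEM = √79.5982 = 8.92.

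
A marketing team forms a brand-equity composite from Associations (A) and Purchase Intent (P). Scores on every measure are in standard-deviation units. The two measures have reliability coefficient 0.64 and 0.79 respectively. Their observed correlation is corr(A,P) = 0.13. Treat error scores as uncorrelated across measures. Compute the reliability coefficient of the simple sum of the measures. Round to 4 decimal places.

0.7478

Var(A+P) = 2 + 2·[0.13] = 2 + 0.26 = 2.26.
With uncorrelated errors the cross-covariances are all true-score covariance, so they carry over unchanged; only the diagonal terms shrink to ρᵢσᵢ².
True-score variance = [0.64 + 0.79] + 0.26 = 1.43 + 0.26 = 1.69.
Reliability = 1.69 / 2.26 = 0.7478.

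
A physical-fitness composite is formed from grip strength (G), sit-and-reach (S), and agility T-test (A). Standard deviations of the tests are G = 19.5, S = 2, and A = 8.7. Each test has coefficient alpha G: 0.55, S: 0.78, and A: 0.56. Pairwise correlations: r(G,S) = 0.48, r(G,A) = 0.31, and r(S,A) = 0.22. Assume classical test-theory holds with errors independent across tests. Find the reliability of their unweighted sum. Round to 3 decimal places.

Var(G+S+A) = 19.5² + 2² + 8.7² + 2·[19.5·2·0.48 + 19.5·8.7·0.31 + 2·8.7·0.22] = 459.94 + 150.279 = 610.219.
With uncorrelated errors the cross-covariances are all true-score covariance, so they carry over unchanged; only the diagonal terms shrink to ρᵢσᵢ².
True-score variance = [19.5²·0.55 + 2²·0.78 + 8.7²·0.56] + 150.279 = 254.644 + 150.279 = 404.923.
Reliability = 404.923 / 610.219 = 0.664.

0.664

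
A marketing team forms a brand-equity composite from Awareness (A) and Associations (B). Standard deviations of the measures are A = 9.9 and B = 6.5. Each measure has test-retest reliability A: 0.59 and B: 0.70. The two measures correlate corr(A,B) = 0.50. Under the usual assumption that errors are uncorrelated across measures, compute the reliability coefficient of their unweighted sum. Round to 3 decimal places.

Var(A+B) = 9.9² + 6.5² + 2·[9.9·6.5·0.50] = 140.26 + 64.35 = 204.61.
Under uncorrelated errors the observed covariances equal the true-score covariances, so only the own-variance terms attenuate.
True-score variance = [9.9²·0.59 + 6.5²·0.70] + 64.35 = 87.4009 + 64.35 = 151.751.
Reliability = 151.751 / 204.61 = 0.742.

0.742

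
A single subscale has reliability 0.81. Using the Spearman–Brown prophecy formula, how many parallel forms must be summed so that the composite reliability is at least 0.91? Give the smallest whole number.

3

k ≥ ρ*(1−ρ₁)/(ρ₁(1−ρ*)) = 0.91·0.19 / (0.81·0.09) = 2.372.
Smallest integer k = 3.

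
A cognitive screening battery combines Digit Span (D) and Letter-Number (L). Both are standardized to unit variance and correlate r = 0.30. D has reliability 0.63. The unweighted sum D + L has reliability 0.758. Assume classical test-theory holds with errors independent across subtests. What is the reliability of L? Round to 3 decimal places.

0.741

Var(D+L) = 2 + 2·0.30 = 2.600.
True-score variance = ρ_D + ρ_L + 2·0.30, so 0.758 = (0.63 + ρ_L + 0.60) / 2.600.
ρ_L = 0.758·2.600 − 0.63 − 0.60 = 0.741.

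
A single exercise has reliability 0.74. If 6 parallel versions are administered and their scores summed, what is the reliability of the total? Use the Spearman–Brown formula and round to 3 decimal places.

ρ_k = kρ / (1 + (k−1)ρ) = 6·0.74 / (1 + 5·0.74) = 4.440 / 4.700 = 0.945.

0.945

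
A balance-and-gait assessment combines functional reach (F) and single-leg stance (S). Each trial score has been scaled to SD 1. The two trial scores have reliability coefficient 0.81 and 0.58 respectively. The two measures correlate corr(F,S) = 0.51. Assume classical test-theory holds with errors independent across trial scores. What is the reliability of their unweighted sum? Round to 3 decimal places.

Var(F+S) = 2 + 2·[0.51] = 2 + 1.02 = 3.02.
Because errors are independent across components, Cov(Tᵢ,Tⱼ) = Cov(Xᵢ,Xⱼ); the off-diagonal part of the true-score variance is the same as above.
True-score variance = [0.81 + 0.58] + 1.02 = 1.39 + 1.02 = 2.41.
Reliability = 2.41 / 3.02 = 0.798.

0.798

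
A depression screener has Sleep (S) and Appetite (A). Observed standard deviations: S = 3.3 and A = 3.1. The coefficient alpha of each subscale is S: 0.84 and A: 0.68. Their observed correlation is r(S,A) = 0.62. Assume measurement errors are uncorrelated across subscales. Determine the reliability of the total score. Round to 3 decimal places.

0.855

Var(S+A) = 3.3² + 3.1² + 2·[3.3·3.1·0.62] = 20.5 + 12.6852 = 33.1852.
Because errors are independent across components, Cov(Tᵢ,Tⱼ) = Cov(Xᵢ,Xⱼ); the off-diagonal part of the true-score variance is the same as above.
True-score variance = [3.3²·0.84 + 3.1²·0.68] + 12.6852 = 15.6824 + 12.6852 = 28.3676.
Reliability = 28.3676 / 33.1852 = 0.855.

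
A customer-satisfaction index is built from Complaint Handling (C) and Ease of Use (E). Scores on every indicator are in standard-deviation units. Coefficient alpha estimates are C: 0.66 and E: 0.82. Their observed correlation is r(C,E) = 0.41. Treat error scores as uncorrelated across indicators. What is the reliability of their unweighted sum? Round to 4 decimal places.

Var(C+E) = 2 + 2·[0.41] = 2 + 0.82 = 2.82.
With uncorrelated errors the cross-covariances are all true-score covariance, so they carry over unchanged; only the diagonal terms shrink to ρᵢσᵢ².
True-score variance = [0.66 + 0.82] + 0.82 = 1.48 + 0.82 = 2.3.
Reliability = 2.3 / 2.82 = 0.8156.

0.8156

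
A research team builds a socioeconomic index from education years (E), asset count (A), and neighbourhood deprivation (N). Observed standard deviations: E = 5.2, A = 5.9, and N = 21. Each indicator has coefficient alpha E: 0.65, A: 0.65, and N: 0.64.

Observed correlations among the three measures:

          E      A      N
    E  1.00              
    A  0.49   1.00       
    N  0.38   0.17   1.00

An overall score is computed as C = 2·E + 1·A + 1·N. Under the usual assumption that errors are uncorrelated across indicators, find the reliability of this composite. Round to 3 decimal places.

0.755

Var(C) = 2²·5.2² + 5.9² + 21² + 2·[2·5.2·5.9·0.49 + 2·5.2·21·0.38 + 5.9·21·0.17] = 583.97 + 268.243 = 852.213.
Because errors are independent across components, Cov(Tᵢ,Tⱼ) = Cov(Xᵢ,Xⱼ); the off-diagonal part of the true-score variance is the same as above.
True-score variance = [2²·5.2²·0.65 + 5.9²·0.65 + 21²·0.64] + 268.243 = 375.171 + 268.243 = 643.413.
Reliability = 643.413 / 852.213 = 0.755.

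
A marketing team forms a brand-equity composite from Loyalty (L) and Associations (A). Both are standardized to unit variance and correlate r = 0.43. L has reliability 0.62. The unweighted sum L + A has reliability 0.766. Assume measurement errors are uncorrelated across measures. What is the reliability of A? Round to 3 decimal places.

0.711

Var(L+A) = 2 + 2·0.43 = 2.860.
True-score variance = ρ_L + ρ_A + 2·0.43, so 0.766 = (0.62 + ρ_A + 0.86) / 2.860.
ρ_A = 0.766·2.860 − 0.62 − 0.86 = 0.711.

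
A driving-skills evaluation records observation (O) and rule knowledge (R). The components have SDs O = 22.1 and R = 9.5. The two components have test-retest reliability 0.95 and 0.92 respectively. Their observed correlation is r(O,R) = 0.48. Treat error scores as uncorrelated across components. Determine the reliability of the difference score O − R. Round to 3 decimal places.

0.916

Var(O−R) = 22.1² + 9.5² − 2·22.1·9.5·0.48 = 578.66 − 201.552 = 377.108.
With uncorrelated errors the cross-covariances are all true-score covariance, so they carry over unchanged; only the diagonal terms shrink to ρᵢσᵢ².
True-score variance = [22.1²·0.95 + 9.5²·0.92] − 201.552 = 547.02 − 201.552 = 345.468.
Reliability = 345.468 / 377.108 = 0.916.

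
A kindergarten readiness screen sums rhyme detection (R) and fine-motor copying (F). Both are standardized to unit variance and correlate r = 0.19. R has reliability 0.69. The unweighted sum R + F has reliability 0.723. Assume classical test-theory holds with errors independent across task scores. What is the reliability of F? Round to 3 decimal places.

Var(R+F) = 2 + 2·0.19 = 2.380.
True-score variance = ρ_R + ρ_F + 2·0.19, so 0.723 = (0.69 + ρ_F + 0.38) / 2.380.
ρ_F = 0.723·2.380 − 0.69 − 0.38 = 0.651.

0.651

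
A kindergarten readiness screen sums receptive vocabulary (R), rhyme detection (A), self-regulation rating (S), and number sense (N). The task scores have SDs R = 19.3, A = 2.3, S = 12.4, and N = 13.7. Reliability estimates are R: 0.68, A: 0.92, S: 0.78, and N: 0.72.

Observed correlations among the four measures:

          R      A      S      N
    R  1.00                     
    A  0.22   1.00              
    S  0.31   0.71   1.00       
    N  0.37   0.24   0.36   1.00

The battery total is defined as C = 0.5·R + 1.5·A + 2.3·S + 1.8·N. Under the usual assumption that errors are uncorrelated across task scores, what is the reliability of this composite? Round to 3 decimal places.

Var(C) = 0.5²·19.3² + 1.5²·2.3² + 2.3²·12.4² + 1.8²·13.7² + 2·[0.75·19.3·2.3·0.22 + 1.15·19.3·12.4·0.31 + 0.9·19.3·13.7·0.37 + 3.45·2.3·12.4·0.71 + 2.7·2.3·13.7·0.24 + 4.14·12.4·13.7·0.36] = 1526.53 + 1048.32 = 2574.85.
With uncorrelated errors the cross-covariances are all true-score covariance, so they carry over unchanged; only the diagonal terms shrink to ρᵢσᵢ².
True-score variance = [0.5²·19.3²·0.68 + 1.5²·2.3²·0.92 + 2.3²·12.4²·0.78 + 1.8²·13.7²·0.72] + 1048.32 = 1146.56 + 1048.32 = 2194.88.
Reliability = 2194.88 / 2574.85 = 0.852.

0.852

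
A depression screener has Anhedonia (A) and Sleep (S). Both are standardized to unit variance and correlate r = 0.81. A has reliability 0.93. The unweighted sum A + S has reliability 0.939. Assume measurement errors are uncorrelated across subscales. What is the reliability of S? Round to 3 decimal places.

0.849

Var(A+S) = 2 + 2·0.81 = 3.620.
True-score variance = ρ_A + ρ_S + 2·0.81, so 0.939 = (0.93 + ρ_S + 1.62) / 3.620.
ρ_S = 0.939·3.620 − 0.93 − 1.62 = 0.849.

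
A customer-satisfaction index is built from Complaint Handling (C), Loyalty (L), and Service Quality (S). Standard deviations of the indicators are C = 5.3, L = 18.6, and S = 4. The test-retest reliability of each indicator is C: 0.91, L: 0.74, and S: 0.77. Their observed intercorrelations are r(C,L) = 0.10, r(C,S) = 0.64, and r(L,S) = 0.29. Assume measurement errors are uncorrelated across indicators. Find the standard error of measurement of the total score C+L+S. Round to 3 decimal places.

9.806

Var(total) = 390.05 + 90.004 = 480.054.
True-score variance = 293.892 + 90.004 = 383.896, so reliability = 0.7997.
Error variance = 480.054 − 383.896 = 96.1577; SEM = √96.1577 = 9.806.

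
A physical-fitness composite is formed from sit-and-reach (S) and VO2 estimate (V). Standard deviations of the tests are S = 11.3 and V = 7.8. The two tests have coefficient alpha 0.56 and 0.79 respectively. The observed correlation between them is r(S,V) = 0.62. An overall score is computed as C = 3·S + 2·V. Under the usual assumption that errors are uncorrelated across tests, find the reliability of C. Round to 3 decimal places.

0.728

Var(C) = 3²·11.3² + 2²·7.8² + 2·[6·11.3·7.8·0.62] = 1392.57 + 655.762 = 2048.33.
Because errors are independent across components, Cov(Tᵢ,Tⱼ) = Cov(Xᵢ,Xⱼ); the off-diagonal part of the true-score variance is the same as above.
True-score variance = [3²·11.3²·0.56 + 2²·7.8²·0.79] + 655.762 = 835.812 + 655.762 = 1491.57.
Reliability = 1491.57 / 2048.33 = 0.728.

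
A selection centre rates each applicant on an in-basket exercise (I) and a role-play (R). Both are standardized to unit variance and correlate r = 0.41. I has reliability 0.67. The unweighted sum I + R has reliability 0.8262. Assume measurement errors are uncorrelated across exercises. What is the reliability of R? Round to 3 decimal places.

0.840

Var(I+R) = 2 + 2·0.41 = 2.820.
True-score variance = ρ_I + ρ_R + 2·0.41, so 0.8262 = (0.67 + ρ_R + 0.82) / 2.820.
ρ_R = 0.8262·2.820 − 0.67 − 0.82 = 0.840.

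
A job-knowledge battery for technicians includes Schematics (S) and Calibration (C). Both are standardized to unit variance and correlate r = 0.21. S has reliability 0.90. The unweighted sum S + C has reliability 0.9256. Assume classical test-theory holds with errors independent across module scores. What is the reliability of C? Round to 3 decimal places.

Var(S+C) = 2 + 2·0.21 = 2.420.
True-score variance = ρ_S + ρ_C + 2·0.21, so 0.9256 = (0.90 + ρ_C + 0.42) / 2.420.
ρ_C = 0.9256·2.420 − 0.90 − 0.42 = 0.920.

0.920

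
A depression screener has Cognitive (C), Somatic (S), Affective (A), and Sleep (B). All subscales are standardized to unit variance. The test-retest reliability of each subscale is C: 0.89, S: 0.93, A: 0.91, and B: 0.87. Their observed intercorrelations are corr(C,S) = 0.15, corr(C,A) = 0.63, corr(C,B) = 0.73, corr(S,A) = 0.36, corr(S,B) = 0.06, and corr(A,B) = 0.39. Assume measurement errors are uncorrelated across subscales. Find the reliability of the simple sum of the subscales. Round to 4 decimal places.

Var(C+S+A+B) = 4 + 2·[0.15 + 0.63 + 0.73 + 0.36 + 0.06 + 0.39] = 4 + 4.64 = 8.64.
With uncorrelated errors the cross-covariances are all true-score covariance, so they carry over unchanged; only the diagonal terms shrink to ρᵢσᵢ².
True-score variance = [0.89 + 0.93 + 0.91 + 0.87] + 4.64 = 3.6 + 4.64 = 8.24.
Reliability = 8.24 / 8.64 = 0.9537.

0.9537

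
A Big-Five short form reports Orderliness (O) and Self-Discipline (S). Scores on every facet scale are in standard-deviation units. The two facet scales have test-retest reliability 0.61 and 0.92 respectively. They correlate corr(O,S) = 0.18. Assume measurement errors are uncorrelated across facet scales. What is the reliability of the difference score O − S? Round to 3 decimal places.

0.713

Var(O−S) = 1 + 1 − 2·0.18 = 2 − 0.36 = 1.64.
Under uncorrelated errors the observed covariances equal the true-score covariances, so only the own-variance terms attenuate.
True-score variance = [0.61 + 0.92] − 0.36 = 1.53 − 0.36 = 1.17.
Reliability = 1.17 / 1.64 = 0.713.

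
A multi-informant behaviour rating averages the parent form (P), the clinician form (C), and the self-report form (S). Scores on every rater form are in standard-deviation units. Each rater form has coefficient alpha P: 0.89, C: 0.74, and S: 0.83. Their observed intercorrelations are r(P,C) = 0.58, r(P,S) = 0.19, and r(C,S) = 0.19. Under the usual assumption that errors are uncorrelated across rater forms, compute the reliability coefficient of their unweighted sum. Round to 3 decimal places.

0.890

Var(P+C+S) = 3 + 2·[0.58 + 0.19 + 0.19] = 3 + 1.92 = 4.92.
Under uncorrelated errors the observed covariances equal the true-score covariances, so only the own-variance terms attenuate.
True-score variance = [0.89 + 0.74 + 0.83] + 1.92 = 2.46 + 1.92 = 4.38.
Reliability = 4.38 / 4.92 = 0.890.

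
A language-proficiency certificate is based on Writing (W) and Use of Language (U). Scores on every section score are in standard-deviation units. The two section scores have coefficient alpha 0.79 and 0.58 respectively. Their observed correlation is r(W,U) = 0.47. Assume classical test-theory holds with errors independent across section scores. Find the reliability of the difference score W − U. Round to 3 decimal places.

Var(W−U) = 1 + 1 − 2·0.47 = 2 − 0.94 = 1.06.
Because errors are independent across components, Cov(Tᵢ,Tⱼ) = Cov(Xᵢ,Xⱼ); the off-diagonal part of the true-score variance is the same as above.
True-score variance = [0.79 + 0.58] − 0.94 = 1.37 − 0.94 = 0.43.
Reliability = 0.43 / 1.06 = 0.406.

0.406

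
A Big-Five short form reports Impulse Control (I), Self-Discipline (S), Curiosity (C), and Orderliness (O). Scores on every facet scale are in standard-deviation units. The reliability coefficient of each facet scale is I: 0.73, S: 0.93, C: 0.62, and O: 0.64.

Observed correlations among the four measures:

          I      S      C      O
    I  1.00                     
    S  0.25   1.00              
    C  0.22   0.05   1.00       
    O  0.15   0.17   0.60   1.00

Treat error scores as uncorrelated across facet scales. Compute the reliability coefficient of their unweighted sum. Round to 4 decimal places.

Var(I+S+C+O) = 4 + 2·[0.25 + 0.22 + 0.15 + 0.05 + 0.17 + 0.60] = 4 + 2.88 = 6.88.
With uncorrelated errors the cross-covariances are all true-score covariance, so they carry over unchanged; only the diagonal terms shrink to ρᵢσᵢ².
True-score variance = [0.73 + 0.93 + 0.62 + 0.64] + 2.88 = 2.92 + 2.88 = 5.8.
Reliability = 5.8 / 6.88 = 0.8430.

0.8430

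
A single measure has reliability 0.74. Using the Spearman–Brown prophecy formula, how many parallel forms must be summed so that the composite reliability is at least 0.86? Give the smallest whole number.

3

k ≥ ρ*(1−ρ₁)/(ρ₁(1−ρ*)) = 0.86·0.26 / (0.74·0.14) = 2.158.
Smallest integer k = 3.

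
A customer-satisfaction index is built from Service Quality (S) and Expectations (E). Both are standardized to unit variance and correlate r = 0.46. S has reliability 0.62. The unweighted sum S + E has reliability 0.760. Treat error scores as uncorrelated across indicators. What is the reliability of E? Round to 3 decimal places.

Var(S+E) = 2 + 2·0.46 = 2.920.
True-score variance = ρ_S + ρ_E + 2·0.46, so 0.760 = (0.62 + ρ_E + 0.92) / 2.920.
ρ_E = 0.760·2.920 − 0.62 − 0.92 = 0.679.

0.679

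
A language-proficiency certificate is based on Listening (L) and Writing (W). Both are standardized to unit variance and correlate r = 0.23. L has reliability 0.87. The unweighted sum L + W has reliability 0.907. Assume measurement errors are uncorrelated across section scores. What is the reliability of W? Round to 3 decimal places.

Var(L+W) = 2 + 2·0.23 = 2.460.
True-score variance = ρ_L + ρ_W + 2·0.23, so 0.907 = (0.87 + ρ_W + 0.46) / 2.460.
ρ_W = 0.907·2.460 − 0.87 − 0.46 = 0.901.

0.901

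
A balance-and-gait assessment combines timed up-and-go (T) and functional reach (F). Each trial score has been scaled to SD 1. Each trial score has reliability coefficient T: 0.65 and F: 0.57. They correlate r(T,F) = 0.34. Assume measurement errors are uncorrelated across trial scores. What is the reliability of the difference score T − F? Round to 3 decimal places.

0.409

Var(T−F) = 1 + 1 − 2·0.34 = 2 − 0.68 = 1.32.
Because errors are independent across components, Cov(Tᵢ,Tⱼ) = Cov(Xᵢ,Xⱼ); the off-diagonal part of the true-score variance is the same as above.
True-score variance = [0.65 + 0.57] − 0.68 = 1.22 − 0.68 = 0.54.
Reliability = 0.54 / 1.32 = 0.409.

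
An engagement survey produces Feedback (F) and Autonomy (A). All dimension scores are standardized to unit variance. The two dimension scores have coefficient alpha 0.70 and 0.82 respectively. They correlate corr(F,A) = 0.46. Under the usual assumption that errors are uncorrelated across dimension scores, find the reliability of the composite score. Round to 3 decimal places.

Var(F+A) = 2 + 2·[0.46] = 2 + 0.92 = 2.92.
Under uncorrelated errors the observed covariances equal the true-score covariances, so only the own-variance terms attenuate.
True-score variance = [0.70 + 0.82] + 0.92 = 1.52 + 0.92 = 2.44.
Reliability = 2.44 / 2.92 = 0.836.

0.836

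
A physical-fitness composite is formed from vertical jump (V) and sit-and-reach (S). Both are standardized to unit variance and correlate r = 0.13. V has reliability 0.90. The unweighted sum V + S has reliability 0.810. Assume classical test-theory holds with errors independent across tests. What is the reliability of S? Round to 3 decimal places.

Var(V+S) = 2 + 2·0.13 = 2.260.
True-score variance = ρ_V + ρ_S + 2·0.13, so 0.810 = (0.90 + ρ_S + 0.26) / 2.260.
ρ_S = 0.810·2.260 − 0.90 − 0.26 = 0.671.

0.671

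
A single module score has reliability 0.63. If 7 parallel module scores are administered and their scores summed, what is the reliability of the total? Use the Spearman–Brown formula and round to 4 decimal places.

0.9226

ρ_k = kρ / (1 + (k−1)ρ) = 7·0.63 / (1 + 6·0.63) = 4.410 / 4.780 = 0.9226.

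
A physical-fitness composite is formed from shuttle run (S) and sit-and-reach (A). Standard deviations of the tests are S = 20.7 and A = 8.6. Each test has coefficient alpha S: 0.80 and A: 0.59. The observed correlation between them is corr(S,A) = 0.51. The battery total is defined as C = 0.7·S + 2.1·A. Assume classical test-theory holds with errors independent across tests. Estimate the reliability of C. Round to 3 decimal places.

0.781

Var(C) = 0.7²·20.7² + 2.1²·8.6² + 2·[1.47·20.7·8.6·0.51] = 536.124 + 266.923 = 803.047.
Because errors are independent across components, Cov(Tᵢ,Tⱼ) = Cov(Xᵢ,Xⱼ); the off-diagonal part of the true-score variance is the same as above.
True-score variance = [0.7²·20.7²·0.80 + 2.1²·8.6²·0.59] + 266.923 = 360.405 + 266.923 = 627.328.
Reliability = 627.328 / 803.047 = 0.781.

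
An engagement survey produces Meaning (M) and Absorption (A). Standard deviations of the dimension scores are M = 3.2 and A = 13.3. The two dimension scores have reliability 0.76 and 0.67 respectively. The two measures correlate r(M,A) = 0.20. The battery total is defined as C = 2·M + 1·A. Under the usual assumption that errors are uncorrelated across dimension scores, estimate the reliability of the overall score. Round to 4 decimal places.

Var(C) = 2²·3.2² + 13.3² + 2·[2·3.2·13.3·0.20] = 217.85 + 34.048 = 251.898.
Because errors are independent across components, Cov(Tᵢ,Tⱼ) = Cov(Xᵢ,Xⱼ); the off-diagonal part of the true-score variance is the same as above.
True-score variance = [2²·3.2²·0.76 + 13.3²·0.67] + 34.048 = 149.646 + 34.048 = 183.694.
Reliability = 183.694 / 251.898 = 0.7292.

0.7292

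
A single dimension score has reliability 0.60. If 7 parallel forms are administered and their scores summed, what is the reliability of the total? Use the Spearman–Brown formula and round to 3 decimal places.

ρ_k = kρ / (1 + (k−1)ρ) = 7·0.60 / (1 + 6·0.60) = 4.200 / 4.600 = 0.913.

0.913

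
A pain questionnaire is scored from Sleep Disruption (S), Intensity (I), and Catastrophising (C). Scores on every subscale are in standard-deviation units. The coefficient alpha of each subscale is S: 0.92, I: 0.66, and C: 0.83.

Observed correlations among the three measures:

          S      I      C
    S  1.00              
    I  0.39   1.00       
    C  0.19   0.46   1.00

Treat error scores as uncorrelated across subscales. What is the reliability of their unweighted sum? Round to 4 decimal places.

Var(S+I+C) = 3 + 2·[0.39 + 0.19 + 0.46] = 3 + 2.08 = 5.08.
With uncorrelated errors the cross-covariances are all true-score covariance, so they carry over unchanged; only the diagonal terms shrink to ρᵢσᵢ².
True-score variance = [0.92 + 0.66 + 0.83] + 2.08 = 2.41 + 2.08 = 4.49.
Reliability = 4.49 / 5.08 = 0.8839.

0.8839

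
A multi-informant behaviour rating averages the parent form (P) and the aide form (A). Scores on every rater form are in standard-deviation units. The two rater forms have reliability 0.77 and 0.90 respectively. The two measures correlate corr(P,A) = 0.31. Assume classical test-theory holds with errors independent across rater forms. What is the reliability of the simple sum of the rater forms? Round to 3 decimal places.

0.874

Var(P+A) = 2 + 2·[0.31] = 2 + 0.62 = 2.62.
Because errors are independent across components, Cov(Tᵢ,Tⱼ) = Cov(Xᵢ,Xⱼ); the off-diagonal part of the true-score variance is the same as above.
True-score variance = [0.77 + 0.90] + 0.62 = 1.67 + 0.62 = 2.29.
Reliability = 2.29 / 2.62 = 0.874.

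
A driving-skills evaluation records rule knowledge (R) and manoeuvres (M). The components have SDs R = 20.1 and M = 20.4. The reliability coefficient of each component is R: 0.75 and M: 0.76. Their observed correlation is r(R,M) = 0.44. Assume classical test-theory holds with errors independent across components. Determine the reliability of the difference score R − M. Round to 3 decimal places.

0.563

Var(R−M) = 20.1² + 20.4² − 2·20.1·20.4·0.44 = 820.17 − 360.835 = 459.335.
With uncorrelated errors the cross-covariances are all true-score covariance, so they carry over unchanged; only the diagonal terms shrink to ρᵢσᵢ².
True-score variance = [20.1²·0.75 + 20.4²·0.76] − 360.835 = 619.289 − 360.835 = 258.454.
Reliability = 258.454 / 459.335 = 0.563.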